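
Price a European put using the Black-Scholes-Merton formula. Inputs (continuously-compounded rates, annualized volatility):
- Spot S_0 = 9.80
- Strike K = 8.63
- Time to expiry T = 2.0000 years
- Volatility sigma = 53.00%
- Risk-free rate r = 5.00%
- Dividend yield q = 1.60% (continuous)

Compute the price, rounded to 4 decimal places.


d1 = (ln(S/K) + (r - q + 0.5*sigma^2) * T) / (sigma * sqrt(T)) = 0.63511248
d2 = d1 - sigma * sqrt(T) = -0.11442071
exp(-rT) = 0.90483742; exp(-qT) = 0.96850658
P = K * exp(-rT) * N(-d2) - S_0 * exp(-qT) * N(-d1)
N(-d1) = 0.26267753; N(-d2) = 0.54554785
P = 8.6300 * 0.90483742 * 0.54554785 - 9.8000 * 0.96850658 * 0.26267753 = 1.7669

Answer: Price = 1.7669


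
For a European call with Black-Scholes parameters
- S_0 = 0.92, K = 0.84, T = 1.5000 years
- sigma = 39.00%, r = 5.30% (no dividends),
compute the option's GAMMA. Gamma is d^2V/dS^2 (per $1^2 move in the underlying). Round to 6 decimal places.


Answer: Gamma = 0.760238

Derivation:
d1 = 0.5957217218; d2 = 0.1180712220
phi(d1) = 0.3340780208; exp(-qT) = 1.0000000000; exp(-rT) = 0.9235780200
Gamma = exp(-qT) * phi(d1) / (S * sigma * sqrt(T)) = 1.0000000000 * 0.3340780208 / (0.9200 * 0.3900 * 1.2247448714) = 0.760238


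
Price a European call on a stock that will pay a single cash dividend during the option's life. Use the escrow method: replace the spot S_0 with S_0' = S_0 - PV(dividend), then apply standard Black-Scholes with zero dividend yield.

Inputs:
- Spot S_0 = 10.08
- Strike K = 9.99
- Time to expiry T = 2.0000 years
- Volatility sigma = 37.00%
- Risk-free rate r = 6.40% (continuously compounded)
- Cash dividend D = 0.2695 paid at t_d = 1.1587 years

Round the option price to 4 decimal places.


Answer: Price = 2.4842

Derivation:
PV(D) = D * exp(-r * t_d) = 0.2695 * 0.92852609 = 0.25023778
S_0' = S_0 - PV(D) = 10.0800 - 0.25023778 = 9.82976222
d1 = (ln(S_0'/K) + (r + sigma^2/2)*T) / (sigma*sqrt(T)) = 0.47534805
d2 = d1 - sigma*sqrt(T) = -0.04791097
exp(-rT) = 0.87985338
N(d1) = 0.68273054; N(d2) = 0.48089360
C = S_0' * N(d1) - K * exp(-rT) * N(d2) = 9.82976222 * 0.68273054 - 9.9900 * 0.87985338 * 0.48089360 = 2.4842


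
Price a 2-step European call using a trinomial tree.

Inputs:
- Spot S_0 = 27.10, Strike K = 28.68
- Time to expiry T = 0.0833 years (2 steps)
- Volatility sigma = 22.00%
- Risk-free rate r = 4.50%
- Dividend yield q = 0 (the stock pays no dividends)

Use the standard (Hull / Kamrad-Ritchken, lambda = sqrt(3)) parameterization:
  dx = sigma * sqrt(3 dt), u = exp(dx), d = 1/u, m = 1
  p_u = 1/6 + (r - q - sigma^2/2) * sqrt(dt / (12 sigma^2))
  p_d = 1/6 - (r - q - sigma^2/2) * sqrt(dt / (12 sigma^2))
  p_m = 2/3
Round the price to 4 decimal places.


dt = T/N = 0.041650; dx = sigma*sqrt(3*dt) = 0.077766
u = exp(dx) = 1.080870; d = 1/u = 0.925181
p_u = 0.172237, p_m = 0.666667, p_d = 0.161097
Discount per step: exp(-r*dt) = 0.998128
Stock lattice S(k, j) with j the centered position index:
  k=0: S(0,+0) = 27.1000
  k=1: S(1,-1) = 25.0724; S(1,+0) = 27.1000; S(1,+1) = 29.2916
  k=2: S(2,-2) = 23.1965; S(2,-1) = 25.0724; S(2,+0) = 27.1000; S(2,+1) = 29.2916; S(2,+2) = 31.6604
Terminal payoffs V(N, j) = max(S_T - K, 0):
  V(2,-2) = 0.000000; V(2,-1) = 0.000000; V(2,+0) = 0.000000; V(2,+1) = 0.611575; V(2,+2) = 2.980381
Backward induction: V(k, j) = exp(-r*dt) * [p_u * V(k+1, j+1) + p_m * V(k+1, j) + p_d * V(k+1, j-1)]
  V(1,-1) = exp(-r*dt) * [p_u*0.000000 + p_m*0.000000 + p_d*0.000000] = 0.000000
  V(1,+0) = exp(-r*dt) * [p_u*0.611575 + p_m*0.000000 + p_d*0.000000] = 0.105138
  V(1,+1) = exp(-r*dt) * [p_u*2.980381 + p_m*0.611575 + p_d*0.000000] = 0.919323
  V(0,+0) = exp(-r*dt) * [p_u*0.919323 + p_m*0.105138 + p_d*0.000000] = 0.228006

Answer: Price = V(0,0) = 0.2280


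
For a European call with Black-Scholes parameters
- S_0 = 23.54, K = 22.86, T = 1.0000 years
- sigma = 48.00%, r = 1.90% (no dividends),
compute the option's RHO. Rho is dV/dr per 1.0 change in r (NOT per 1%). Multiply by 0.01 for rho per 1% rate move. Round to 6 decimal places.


d1 = 0.3406509239; d2 = -0.1393490761
phi(d1) = 0.3764537583; exp(-qT) = 1.0000000000; exp(-rT) = 0.9811793622
N(d2) = 0.4445871555
Rho = K*T*exp(-rT)*N(d2) = 22.8600 * 1.0000 * 0.9811793622 * 0.4445871555 = 9.971983

Answer: Rho = 9.971983


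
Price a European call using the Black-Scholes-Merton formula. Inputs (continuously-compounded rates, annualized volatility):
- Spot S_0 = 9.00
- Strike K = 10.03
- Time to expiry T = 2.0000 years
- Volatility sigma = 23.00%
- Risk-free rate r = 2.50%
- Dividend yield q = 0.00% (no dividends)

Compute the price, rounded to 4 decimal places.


Answer: Price = 0.9463

Derivation:
d1 = (ln(S/K) + (r - q + 0.5*sigma^2) * T) / (sigma * sqrt(T)) = -0.01677388
d2 = d1 - sigma * sqrt(T) = -0.34204300
exp(-rT) = 0.95122942; exp(-qT) = 1.00000000
C = S_0 * exp(-qT) * N(d1) - K * exp(-rT) * N(d2)
N(d1) = 0.49330850; N(d2) = 0.36615927
C = 9.0000 * 1.00000000 * 0.49330850 - 10.0300 * 0.95122942 * 0.36615927 = 0.9463


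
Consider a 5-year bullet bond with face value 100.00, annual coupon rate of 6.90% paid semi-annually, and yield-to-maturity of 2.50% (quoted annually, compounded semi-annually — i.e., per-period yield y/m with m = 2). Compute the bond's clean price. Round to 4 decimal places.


Coupon per period c = face * coupon_rate / m = 3.450000
Periods per year m = 2; per-period yield y/m = 0.012500
Number of cashflows N = 10
Cashflows (t years, CF_t, discount factor 1/(1+y/m)^(m*t), PV):
  t = 0.5000: CF_t = 3.450000, DF = 0.987654, PV = 3.407407
  t = 1.0000: CF_t = 3.450000, DF = 0.975461, PV = 3.365341
  t = 1.5000: CF_t = 3.450000, DF = 0.963418, PV = 3.323793
  t = 2.0000: CF_t = 3.450000, DF = 0.951524, PV = 3.282759
  t = 2.5000: CF_t = 3.450000, DF = 0.939777, PV = 3.242231
  t = 3.0000: CF_t = 3.450000, DF = 0.928175, PV = 3.202203
  t = 3.5000: CF_t = 3.450000, DF = 0.916716, PV = 3.162670
  t = 4.0000: CF_t = 3.450000, DF = 0.905398, PV = 3.123625
  t = 4.5000: CF_t = 3.450000, DF = 0.894221, PV = 3.085061
  t = 5.0000: CF_t = 103.450000, DF = 0.883181, PV = 91.365067
Price P = sum_t PV_t = 120.560157

Answer: Price = 120.5602


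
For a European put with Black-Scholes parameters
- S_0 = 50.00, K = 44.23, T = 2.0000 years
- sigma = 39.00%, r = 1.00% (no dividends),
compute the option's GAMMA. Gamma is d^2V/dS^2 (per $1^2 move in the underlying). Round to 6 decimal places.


d1 = 0.5343546359; d2 = -0.0171886534
phi(d1) = 0.3458652704; exp(-qT) = 1.0000000000; exp(-rT) = 0.9801986733
Gamma = exp(-qT) * phi(d1) / (S * sigma * sqrt(T)) = 1.0000000000 * 0.3458652704 / (50.0000 * 0.3900 * 1.4142135624) = 0.012542

Answer: Gamma = 0.012542


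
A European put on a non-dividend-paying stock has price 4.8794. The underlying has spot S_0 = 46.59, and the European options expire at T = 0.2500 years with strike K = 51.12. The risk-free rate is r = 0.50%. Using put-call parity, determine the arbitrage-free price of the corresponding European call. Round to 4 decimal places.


Answer: Call price = 0.4133

Derivation:
Put-call parity: C - P = S_0 * exp(-qT) - K * exp(-rT).
S_0 * exp(-qT) = 46.5900 * 1.00000000 = 46.59000000
K * exp(-rT) = 51.1200 * 0.99875078 = 51.05613992
C = P + S*exp(-qT) - K*exp(-rT)
C = 4.8794 + 46.59000000 - 51.05613992 = 0.4133


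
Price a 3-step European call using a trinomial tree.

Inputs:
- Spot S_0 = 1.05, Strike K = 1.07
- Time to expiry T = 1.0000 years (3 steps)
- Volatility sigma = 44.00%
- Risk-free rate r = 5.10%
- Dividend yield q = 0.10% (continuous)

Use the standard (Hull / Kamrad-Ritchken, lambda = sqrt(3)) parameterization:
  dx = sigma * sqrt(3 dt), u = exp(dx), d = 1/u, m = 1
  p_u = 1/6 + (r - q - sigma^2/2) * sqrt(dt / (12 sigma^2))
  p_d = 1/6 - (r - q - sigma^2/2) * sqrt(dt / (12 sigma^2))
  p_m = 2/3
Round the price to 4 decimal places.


dt = T/N = 0.333333; dx = sigma*sqrt(3*dt) = 0.440000
u = exp(dx) = 1.552707; d = 1/u = 0.644036
p_u = 0.148939, p_m = 0.666667, p_d = 0.184394
Discount per step: exp(-r*dt) = 0.983144
Stock lattice S(k, j) with j the centered position index:
  k=0: S(0,+0) = 1.0500
  k=1: S(1,-1) = 0.6762; S(1,+0) = 1.0500; S(1,+1) = 1.6303
  k=2: S(2,-2) = 0.4355; S(2,-1) = 0.6762; S(2,+0) = 1.0500; S(2,+1) = 1.6303; S(2,+2) = 2.5314
  k=3: S(3,-3) = 0.2805; S(3,-2) = 0.4355; S(3,-1) = 0.6762; S(3,+0) = 1.0500; S(3,+1) = 1.6303; S(3,+2) = 2.5314; S(3,+3) = 3.9306
Terminal payoffs V(N, j) = max(S_T - K, 0):
  V(3,-3) = 0.000000; V(3,-2) = 0.000000; V(3,-1) = 0.000000; V(3,+0) = 0.000000; V(3,+1) = 0.560343; V(3,+2) = 1.461445; V(3,+3) = 2.860592
Backward induction: V(k, j) = exp(-r*dt) * [p_u * V(k+1, j+1) + p_m * V(k+1, j) + p_d * V(k+1, j-1)]
  V(2,-2) = exp(-r*dt) * [p_u*0.000000 + p_m*0.000000 + p_d*0.000000] = 0.000000
  V(2,-1) = exp(-r*dt) * [p_u*0.000000 + p_m*0.000000 + p_d*0.000000] = 0.000000
  V(2,+0) = exp(-r*dt) * [p_u*0.560343 + p_m*0.000000 + p_d*0.000000] = 0.082050
  V(2,+1) = exp(-r*dt) * [p_u*1.461445 + p_m*0.560343 + p_d*0.000000] = 0.581262
  V(2,+2) = exp(-r*dt) * [p_u*2.860592 + p_m*1.461445 + p_d*0.560343] = 1.478329
  V(1,-1) = exp(-r*dt) * [p_u*0.082050 + p_m*0.000000 + p_d*0.000000] = 0.012015
  V(1,+0) = exp(-r*dt) * [p_u*0.581262 + p_m*0.082050 + p_d*0.000000] = 0.138892
  V(1,+1) = exp(-r*dt) * [p_u*1.478329 + p_m*0.581262 + p_d*0.082050] = 0.612321
  V(0,+0) = exp(-r*dt) * [p_u*0.612321 + p_m*0.138892 + p_d*0.012015] = 0.182873

Answer: Price = V(0,0) = 0.1829


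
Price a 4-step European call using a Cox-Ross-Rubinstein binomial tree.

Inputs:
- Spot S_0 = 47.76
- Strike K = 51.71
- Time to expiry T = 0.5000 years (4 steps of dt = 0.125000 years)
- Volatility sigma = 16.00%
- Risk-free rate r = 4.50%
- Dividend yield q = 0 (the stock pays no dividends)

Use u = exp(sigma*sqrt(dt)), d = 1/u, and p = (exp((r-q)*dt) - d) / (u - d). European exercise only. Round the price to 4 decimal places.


dt = T/N = 0.125000
u = exp(sigma*sqrt(dt)) = 1.058199; d = 1/u = 0.945002
p = (exp((r-q)*dt) - d) / (u - d) = 0.535694
Discount per step: exp(-r*dt) = 0.994391
Stock lattice S(k, i) with i counting down-moves:
  k=0: S(0,0) = 47.7600
  k=1: S(1,0) = 50.5396; S(1,1) = 45.1333
  k=2: S(2,0) = 53.4810; S(2,1) = 47.7600; S(2,2) = 42.6510
  k=3: S(3,0) = 56.5935; S(3,1) = 50.5396; S(3,2) = 45.1333; S(3,3) = 40.3053
  k=4: S(4,0) = 59.8872; S(4,1) = 53.4810; S(4,2) = 47.7600; S(4,3) = 42.6510; S(4,4) = 38.0886
Terminal payoffs V(N, i) = max(S_T - K, 0):
  V(4,0) = 8.177191; V(4,1) = 1.770952; V(4,2) = 0.000000; V(4,3) = 0.000000; V(4,4) = 0.000000
Backward induction: V(k, i) = exp(-r*dt) * [p * V(k+1, i) + (1-p) * V(k+1, i+1)].
  V(3,0) = exp(-r*dt) * [p*8.177191 + (1-p)*1.770952] = 5.173550
  V(3,1) = exp(-r*dt) * [p*1.770952 + (1-p)*0.000000] = 0.943366
  V(3,2) = exp(-r*dt) * [p*0.000000 + (1-p)*0.000000] = 0.000000
  V(3,3) = exp(-r*dt) * [p*0.000000 + (1-p)*0.000000] = 0.000000
  V(2,0) = exp(-r*dt) * [p*5.173550 + (1-p)*0.943366] = 3.191446
  V(2,1) = exp(-r*dt) * [p*0.943366 + (1-p)*0.000000] = 0.502521
  V(2,2) = exp(-r*dt) * [p*0.000000 + (1-p)*0.000000] = 0.000000
  V(1,0) = exp(-r*dt) * [p*3.191446 + (1-p)*0.502521] = 1.932062
  V(1,1) = exp(-r*dt) * [p*0.502521 + (1-p)*0.000000] = 0.267687
  V(0,0) = exp(-r*dt) * [p*1.932062 + (1-p)*0.267687] = 1.152780

Answer: Price = V(0,0) = 1.1528


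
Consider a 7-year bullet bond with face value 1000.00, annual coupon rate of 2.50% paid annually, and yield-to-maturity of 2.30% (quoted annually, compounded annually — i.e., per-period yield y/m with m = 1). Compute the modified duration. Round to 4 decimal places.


Answer: Modified duration = 6.3654

Derivation:
Coupon per period c = face * coupon_rate / m = 25.000000
Periods per year m = 1; per-period yield y/m = 0.023000
Number of cashflows N = 7
Cashflows (t years, CF_t, discount factor 1/(1+y/m)^(m*t), PV):
  t = 1.0000: CF_t = 25.000000, DF = 0.977517, PV = 24.437928
  t = 2.0000: CF_t = 25.000000, DF = 0.955540, PV = 23.888492
  t = 3.0000: CF_t = 25.000000, DF = 0.934056, PV = 23.351410
  t = 4.0000: CF_t = 25.000000, DF = 0.913056, PV = 22.826403
  t = 5.0000: CF_t = 25.000000, DF = 0.892528, PV = 22.313199
  t = 6.0000: CF_t = 25.000000, DF = 0.872461, PV = 21.811534
  t = 7.0000: CF_t = 1025.000000, DF = 0.852846, PV = 874.167044
Price P = sum_t PV_t = 1012.796009
First compute Macaulay numerator sum_t t * PV_t:
  t * PV_t at t = 1.0000: 24.437928
  t * PV_t at t = 2.0000: 47.776985
  t * PV_t at t = 3.0000: 70.054230
  t * PV_t at t = 4.0000: 91.305611
  t * PV_t at t = 5.0000: 111.565995
  t * PV_t at t = 6.0000: 130.869203
  t * PV_t at t = 7.0000: 6119.169305
Macaulay duration D = 6595.179256 / 1012.796009 = 6.511854
Modified duration = D / (1 + y/m) = 6.511854 / (1 + 0.023000) = 6.365448


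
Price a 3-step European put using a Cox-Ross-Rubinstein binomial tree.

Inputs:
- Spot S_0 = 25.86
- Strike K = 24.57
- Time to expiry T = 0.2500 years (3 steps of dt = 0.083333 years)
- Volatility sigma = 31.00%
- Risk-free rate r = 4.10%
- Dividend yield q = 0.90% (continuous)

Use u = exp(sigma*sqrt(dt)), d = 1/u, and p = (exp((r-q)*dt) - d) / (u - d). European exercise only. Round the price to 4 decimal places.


Answer: Price = V(0,0) = 0.9686

Derivation:
dt = T/N = 0.083333
u = exp(sigma*sqrt(dt)) = 1.093616; d = 1/u = 0.914398
p = (exp((r-q)*dt) - d) / (u - d) = 0.492542
Discount per step: exp(-r*dt) = 0.996589
Stock lattice S(k, i) with i counting down-moves:
  k=0: S(0,0) = 25.8600
  k=1: S(1,0) = 28.2809; S(1,1) = 23.6463
  k=2: S(2,0) = 30.9284; S(2,1) = 25.8600; S(2,2) = 21.6222
  k=3: S(3,0) = 33.8238; S(3,1) = 28.2809; S(3,2) = 23.6463; S(3,3) = 19.7713
Terminal payoffs V(N, i) = max(K - S_T, 0):
  V(3,0) = 0.000000; V(3,1) = 0.000000; V(3,2) = 0.923666; V(3,3) = 4.798737
Backward induction: V(k, i) = exp(-r*dt) * [p * V(k+1, i) + (1-p) * V(k+1, i+1)].
  V(2,0) = exp(-r*dt) * [p*0.000000 + (1-p)*0.000000] = 0.000000
  V(2,1) = exp(-r*dt) * [p*0.000000 + (1-p)*0.923666] = 0.467123
  V(2,2) = exp(-r*dt) * [p*0.923666 + (1-p)*4.798737] = 2.880245
  V(1,0) = exp(-r*dt) * [p*0.000000 + (1-p)*0.467123] = 0.236237
  V(1,1) = exp(-r*dt) * [p*0.467123 + (1-p)*2.880245] = 1.685911
  V(0,0) = exp(-r*dt) * [p*0.236237 + (1-p)*1.685911] = 0.968571


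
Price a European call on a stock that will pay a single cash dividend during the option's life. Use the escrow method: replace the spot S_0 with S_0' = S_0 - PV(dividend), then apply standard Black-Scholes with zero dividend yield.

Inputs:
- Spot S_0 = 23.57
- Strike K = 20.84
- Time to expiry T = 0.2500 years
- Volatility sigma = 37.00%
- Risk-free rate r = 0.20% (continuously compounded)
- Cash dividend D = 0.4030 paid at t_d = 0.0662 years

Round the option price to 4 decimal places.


Answer: Price = 3.0497

Derivation:
PV(D) = D * exp(-r * t_d) = 0.4030 * 0.99986761 = 0.40294665
S_0' = S_0 - PV(D) = 23.5700 - 0.40294665 = 23.16705335
d1 = (ln(S_0'/K) + (r + sigma^2/2)*T) / (sigma*sqrt(T)) = 0.66740237
d2 = d1 - sigma*sqrt(T) = 0.48240237
exp(-rT) = 0.99950012
N(d1) = 0.74774242; N(d2) = 0.68523993
C = S_0' * N(d1) - K * exp(-rT) * N(d2) = 23.16705335 * 0.74774242 - 20.8400 * 0.99950012 * 0.68523993 = 3.0497


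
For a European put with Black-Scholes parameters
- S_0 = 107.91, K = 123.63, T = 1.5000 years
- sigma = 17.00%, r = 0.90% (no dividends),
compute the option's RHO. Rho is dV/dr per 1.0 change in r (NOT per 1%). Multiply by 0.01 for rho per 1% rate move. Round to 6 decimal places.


d1 = -0.4842338044; d2 = -0.6924404325
phi(d1) = 0.3548075597; exp(-qT) = 1.0000000000; exp(-rT) = 0.9865907163
N(-d2) = 0.7556696091
Rho = -K*T*exp(-rT)*N(-d2) = -123.6300 * 1.5000 * 0.9865907163 * 0.7556696091 = -138.256039

Answer: Rho = -138.256039


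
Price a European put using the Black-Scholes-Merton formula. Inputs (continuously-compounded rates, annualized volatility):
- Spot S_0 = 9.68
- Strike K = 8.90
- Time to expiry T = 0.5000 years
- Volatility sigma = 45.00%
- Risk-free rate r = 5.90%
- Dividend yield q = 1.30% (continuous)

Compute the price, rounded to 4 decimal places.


d1 = (ln(S/K) + (r - q + 0.5*sigma^2) * T) / (sigma * sqrt(T)) = 0.49540097
d2 = d1 - sigma * sqrt(T) = 0.17720292
exp(-rT) = 0.97093088; exp(-qT) = 0.99352108
P = K * exp(-rT) * N(-d2) - S_0 * exp(-qT) * N(-d1)
N(-d1) = 0.31015855; N(-d2) = 0.42967450
P = 8.9000 * 0.97093088 * 0.42967450 - 9.6800 * 0.99352108 * 0.31015855 = 0.7301

Answer: Price = 0.7301


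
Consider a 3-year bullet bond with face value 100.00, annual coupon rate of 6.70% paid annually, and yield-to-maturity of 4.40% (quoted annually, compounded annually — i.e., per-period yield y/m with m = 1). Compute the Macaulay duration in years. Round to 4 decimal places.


Coupon per period c = face * coupon_rate / m = 6.700000
Periods per year m = 1; per-period yield y/m = 0.044000
Number of cashflows N = 3
Cashflows (t years, CF_t, discount factor 1/(1+y/m)^(m*t), PV):
  t = 1.0000: CF_t = 6.700000, DF = 0.957854, PV = 6.417625
  t = 2.0000: CF_t = 6.700000, DF = 0.917485, PV = 6.147150
  t = 3.0000: CF_t = 106.700000, DF = 0.878817, PV = 93.769786
Price P = sum_t PV_t = 106.334560
Macaulay numerator sum_t t * PV_t:
  t * PV_t at t = 1.0000: 6.417625
  t * PV_t at t = 2.0000: 12.294300
  t * PV_t at t = 3.0000: 281.309357
Macaulay duration D = (sum_t t * PV_t) / P = 300.021281 / 106.334560 = 2.821484

Answer: Macaulay duration = 2.8215 years


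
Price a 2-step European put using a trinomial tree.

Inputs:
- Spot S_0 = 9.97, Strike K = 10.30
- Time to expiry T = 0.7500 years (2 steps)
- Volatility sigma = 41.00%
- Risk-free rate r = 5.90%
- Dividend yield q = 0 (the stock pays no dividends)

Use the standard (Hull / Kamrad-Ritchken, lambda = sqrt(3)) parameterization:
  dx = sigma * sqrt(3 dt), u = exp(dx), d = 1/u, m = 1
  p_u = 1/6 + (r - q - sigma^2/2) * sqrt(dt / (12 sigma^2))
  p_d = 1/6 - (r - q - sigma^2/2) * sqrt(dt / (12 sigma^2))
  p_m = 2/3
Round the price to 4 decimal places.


dt = T/N = 0.375000; dx = sigma*sqrt(3*dt) = 0.434871
u = exp(dx) = 1.544763; d = 1/u = 0.647348
p_u = 0.155866, p_m = 0.666667, p_d = 0.177467
Discount per step: exp(-r*dt) = 0.978118
Stock lattice S(k, j) with j the centered position index:
  k=0: S(0,+0) = 9.9700
  k=1: S(1,-1) = 6.4541; S(1,+0) = 9.9700; S(1,+1) = 15.4013
  k=2: S(2,-2) = 4.1780; S(2,-1) = 6.4541; S(2,+0) = 9.9700; S(2,+1) = 15.4013; S(2,+2) = 23.7913
Terminal payoffs V(N, j) = max(K - S_T, 0):
  V(2,-2) = 6.121973; V(2,-1) = 3.845937; V(2,+0) = 0.330000; V(2,+1) = 0.000000; V(2,+2) = 0.000000
Backward induction: V(k, j) = exp(-r*dt) * [p_u * V(k+1, j+1) + p_m * V(k+1, j) + p_d * V(k+1, j-1)]
  V(1,-1) = exp(-r*dt) * [p_u*0.330000 + p_m*3.845937 + p_d*6.121973] = 3.620840
  V(1,+0) = exp(-r*dt) * [p_u*0.000000 + p_m*0.330000 + p_d*3.845937] = 0.882779
  V(1,+1) = exp(-r*dt) * [p_u*0.000000 + p_m*0.000000 + p_d*0.330000] = 0.057283
  V(0,+0) = exp(-r*dt) * [p_u*0.057283 + p_m*0.882779 + p_d*3.620840] = 1.212894

Answer: Price = V(0,0) = 1.2129


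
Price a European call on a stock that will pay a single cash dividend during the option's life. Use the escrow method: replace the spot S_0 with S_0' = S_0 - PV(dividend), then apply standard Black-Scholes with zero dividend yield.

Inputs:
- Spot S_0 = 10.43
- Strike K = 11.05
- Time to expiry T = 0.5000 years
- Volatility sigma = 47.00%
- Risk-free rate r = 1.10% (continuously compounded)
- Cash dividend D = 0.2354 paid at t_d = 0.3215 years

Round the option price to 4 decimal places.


Answer: Price = 1.0361

Derivation:
PV(D) = D * exp(-r * t_d) = 0.2354 * 0.99646975 = 0.23456898
S_0' = S_0 - PV(D) = 10.4300 - 0.23456898 = 10.19543102
d1 = (ln(S_0'/K) + (r + sigma^2/2)*T) / (sigma*sqrt(T)) = -0.05947444
d2 = d1 - sigma*sqrt(T) = -0.39181463
exp(-rT) = 0.99451510
N(d1) = 0.47628711; N(d2) = 0.34759759
C = S_0' * N(d1) - K * exp(-rT) * N(d2) = 10.19543102 * 0.47628711 - 11.0500 * 0.99451510 * 0.34759759 = 1.0361


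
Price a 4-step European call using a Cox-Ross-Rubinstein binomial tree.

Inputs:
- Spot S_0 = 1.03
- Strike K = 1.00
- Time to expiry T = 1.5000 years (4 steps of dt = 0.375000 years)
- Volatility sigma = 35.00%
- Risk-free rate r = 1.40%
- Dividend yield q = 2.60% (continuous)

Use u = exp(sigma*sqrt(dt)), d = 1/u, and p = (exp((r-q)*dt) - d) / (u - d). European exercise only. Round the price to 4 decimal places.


Answer: Price = V(0,0) = 0.1678

Derivation:
dt = T/N = 0.375000
u = exp(sigma*sqrt(dt)) = 1.239032; d = 1/u = 0.807082
p = (exp((r-q)*dt) - d) / (u - d) = 0.436227
Discount per step: exp(-r*dt) = 0.994764
Stock lattice S(k, i) with i counting down-moves:
  k=0: S(0,0) = 1.0300
  k=1: S(1,0) = 1.2762; S(1,1) = 0.8313
  k=2: S(2,0) = 1.5813; S(2,1) = 1.0300; S(2,2) = 0.6709
  k=3: S(3,0) = 1.9592; S(3,1) = 1.2762; S(3,2) = 0.8313; S(3,3) = 0.5415
  k=4: S(4,0) = 2.4275; S(4,1) = 1.5813; S(4,2) = 1.0300; S(4,3) = 0.6709; S(4,4) = 0.4370
Terminal payoffs V(N, i) = max(S_T - K, 0):
  V(4,0) = 1.427544; V(4,1) = 0.581256; V(4,2) = 0.030000; V(4,3) = 0.000000; V(4,4) = 0.000000
Backward induction: V(k, i) = exp(-r*dt) * [p * V(k+1, i) + (1-p) * V(k+1, i+1)].
  V(3,0) = exp(-r*dt) * [p*1.427544 + (1-p)*0.581256] = 0.945453
  V(3,1) = exp(-r*dt) * [p*0.581256 + (1-p)*0.030000] = 0.269057
  V(3,2) = exp(-r*dt) * [p*0.030000 + (1-p)*0.000000] = 0.013018
  V(3,3) = exp(-r*dt) * [p*0.000000 + (1-p)*0.000000] = 0.000000
  V(2,0) = exp(-r*dt) * [p*0.945453 + (1-p)*0.269057] = 0.561165
  V(2,1) = exp(-r*dt) * [p*0.269057 + (1-p)*0.013018] = 0.124056
  V(2,2) = exp(-r*dt) * [p*0.013018 + (1-p)*0.000000] = 0.005649
  V(1,0) = exp(-r*dt) * [p*0.561165 + (1-p)*0.124056] = 0.313087
  V(1,1) = exp(-r*dt) * [p*0.124056 + (1-p)*0.005649] = 0.057001
  V(0,0) = exp(-r*dt) * [p*0.313087 + (1-p)*0.057001] = 0.167830


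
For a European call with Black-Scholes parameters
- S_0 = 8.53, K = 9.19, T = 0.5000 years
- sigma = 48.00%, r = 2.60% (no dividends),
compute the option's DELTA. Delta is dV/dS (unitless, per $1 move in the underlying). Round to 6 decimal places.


Answer: Delta = 0.495385

Derivation:
d1 = -0.0115687821; d2 = -0.3509800371
phi(d1) = 0.3989155847; exp(-qT) = 1.0000000000; exp(-rT) = 0.9870841350
N(d1) = 0.4953848266
Delta = exp(-qT) * N(d1) = 1.0000000000 * 0.4953848266 = 0.495385


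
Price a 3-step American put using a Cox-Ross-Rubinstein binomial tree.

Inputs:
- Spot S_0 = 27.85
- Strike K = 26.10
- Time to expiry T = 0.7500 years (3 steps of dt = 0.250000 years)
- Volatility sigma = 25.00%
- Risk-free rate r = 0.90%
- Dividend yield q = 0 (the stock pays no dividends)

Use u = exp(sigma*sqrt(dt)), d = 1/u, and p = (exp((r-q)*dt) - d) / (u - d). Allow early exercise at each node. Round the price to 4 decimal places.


dt = T/N = 0.250000
u = exp(sigma*sqrt(dt)) = 1.133148; d = 1/u = 0.882497
p = (exp((r-q)*dt) - d) / (u - d) = 0.477777
Discount per step: exp(-r*dt) = 0.997753
Stock lattice S(k, i) with i counting down-moves:
  k=0: S(0,0) = 27.8500
  k=1: S(1,0) = 31.5582; S(1,1) = 24.5775
  k=2: S(2,0) = 35.7601; S(2,1) = 27.8500; S(2,2) = 21.6896
  k=3: S(3,0) = 40.5215; S(3,1) = 31.5582; S(3,2) = 24.5775; S(3,3) = 19.1410
Terminal payoffs V(N, i) = max(K - S_T, 0):
  V(3,0) = 0.000000; V(3,1) = 0.000000; V(3,2) = 1.522461; V(3,3) = 6.958994
Backward induction: V(k, i) = exp(-r*dt) * [p * V(k+1, i) + (1-p) * V(k+1, i+1)]; then take max(V_cont, immediate exercise) for American.
  V(2,0) = exp(-r*dt) * [p*0.000000 + (1-p)*0.000000] = 0.000000; exercise = 0.000000; V(2,0) = max -> 0.000000
  V(2,1) = exp(-r*dt) * [p*0.000000 + (1-p)*1.522461] = 0.793277; exercise = 0.000000; V(2,1) = max -> 0.793277
  V(2,2) = exp(-r*dt) * [p*1.522461 + (1-p)*6.958994] = 4.351739; exercise = 4.410398; V(2,2) = max -> 4.410398
  V(1,0) = exp(-r*dt) * [p*0.000000 + (1-p)*0.793277] = 0.413336; exercise = 0.000000; V(1,0) = max -> 0.413336
  V(1,1) = exp(-r*dt) * [p*0.793277 + (1-p)*4.410398] = 2.676191; exercise = 1.522461; V(1,1) = max -> 2.676191
  V(0,0) = exp(-r*dt) * [p*0.413336 + (1-p)*2.676191] = 1.591466; exercise = 0.000000; V(0,0) = max -> 1.591466

Answer: Price = V(0,0) = 1.5915


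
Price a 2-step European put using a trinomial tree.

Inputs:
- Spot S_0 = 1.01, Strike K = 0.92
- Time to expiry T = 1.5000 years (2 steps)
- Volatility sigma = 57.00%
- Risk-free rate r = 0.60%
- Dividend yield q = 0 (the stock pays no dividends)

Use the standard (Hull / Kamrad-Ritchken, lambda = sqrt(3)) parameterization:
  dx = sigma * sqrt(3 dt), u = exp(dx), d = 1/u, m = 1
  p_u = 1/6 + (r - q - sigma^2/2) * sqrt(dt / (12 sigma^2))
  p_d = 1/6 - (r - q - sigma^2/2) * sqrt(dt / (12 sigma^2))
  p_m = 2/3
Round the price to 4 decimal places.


dt = T/N = 0.750000; dx = sigma*sqrt(3*dt) = 0.855000
u = exp(dx) = 2.351374; d = 1/u = 0.425283
p_u = 0.098048, p_m = 0.666667, p_d = 0.235285
Discount per step: exp(-r*dt) = 0.995510
Stock lattice S(k, j) with j the centered position index:
  k=0: S(0,+0) = 1.0100
  k=1: S(1,-1) = 0.4295; S(1,+0) = 1.0100; S(1,+1) = 2.3749
  k=2: S(2,-2) = 0.1827; S(2,-1) = 0.4295; S(2,+0) = 1.0100; S(2,+1) = 2.3749; S(2,+2) = 5.5843
Terminal payoffs V(N, j) = max(K - S_T, 0):
  V(2,-2) = 0.737326; V(2,-1) = 0.490464; V(2,+0) = 0.000000; V(2,+1) = 0.000000; V(2,+2) = 0.000000
Backward induction: V(k, j) = exp(-r*dt) * [p_u * V(k+1, j+1) + p_m * V(k+1, j) + p_d * V(k+1, j-1)]
  V(1,-1) = exp(-r*dt) * [p_u*0.000000 + p_m*0.490464 + p_d*0.737326] = 0.498211
  V(1,+0) = exp(-r*dt) * [p_u*0.000000 + p_m*0.000000 + p_d*0.490464] = 0.114881
  V(1,+1) = exp(-r*dt) * [p_u*0.000000 + p_m*0.000000 + p_d*0.000000] = 0.000000
  V(0,+0) = exp(-r*dt) * [p_u*0.000000 + p_m*0.114881 + p_d*0.498211] = 0.192939

Answer: Price = V(0,0) = 0.1929


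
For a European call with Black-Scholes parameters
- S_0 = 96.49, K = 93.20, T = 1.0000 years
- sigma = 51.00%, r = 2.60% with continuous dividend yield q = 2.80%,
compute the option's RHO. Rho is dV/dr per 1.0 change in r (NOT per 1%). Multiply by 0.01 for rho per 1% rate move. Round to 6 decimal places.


d1 = 0.3191012830; d2 = -0.1908987170
phi(d1) = 0.3791393939; exp(-qT) = 0.9723883668; exp(-rT) = 0.9743350896
N(d2) = 0.4243024727
Rho = K*T*exp(-rT)*N(d2) = 93.2000 * 1.0000 * 0.9743350896 * 0.4243024727 = 38.530072

Answer: Rho = 38.530072


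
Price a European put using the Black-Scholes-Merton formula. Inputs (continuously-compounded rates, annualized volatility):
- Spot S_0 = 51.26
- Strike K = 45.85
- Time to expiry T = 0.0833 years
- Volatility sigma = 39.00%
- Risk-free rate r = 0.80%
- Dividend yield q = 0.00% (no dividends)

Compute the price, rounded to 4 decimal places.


Answer: Price = 0.4568

Derivation:
d1 = (ln(S/K) + (r - q + 0.5*sigma^2) * T) / (sigma * sqrt(T)) = 1.05309224
d2 = d1 - sigma * sqrt(T) = 0.94053145
exp(-rT) = 0.99933382; exp(-qT) = 1.00000000
P = K * exp(-rT) * N(-d2) - S_0 * exp(-qT) * N(-d1)
N(-d1) = 0.14614936; N(-d2) = 0.17347251
P = 45.8500 * 0.99933382 * 0.17347251 - 51.2600 * 1.00000000 * 0.14614936 = 0.4568


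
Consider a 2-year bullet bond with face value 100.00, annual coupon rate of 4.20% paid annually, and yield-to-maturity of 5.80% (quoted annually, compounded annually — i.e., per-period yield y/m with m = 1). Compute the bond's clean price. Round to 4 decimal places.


Answer: Price = 97.0583

Derivation:
Coupon per period c = face * coupon_rate / m = 4.200000
Periods per year m = 1; per-period yield y/m = 0.058000
Number of cashflows N = 2
Cashflows (t years, CF_t, discount factor 1/(1+y/m)^(m*t), PV):
  t = 1.0000: CF_t = 4.200000, DF = 0.945180, PV = 3.969754
  t = 2.0000: CF_t = 104.200000, DF = 0.893364, PV = 93.088575
Price P = sum_t PV_t = 97.058330


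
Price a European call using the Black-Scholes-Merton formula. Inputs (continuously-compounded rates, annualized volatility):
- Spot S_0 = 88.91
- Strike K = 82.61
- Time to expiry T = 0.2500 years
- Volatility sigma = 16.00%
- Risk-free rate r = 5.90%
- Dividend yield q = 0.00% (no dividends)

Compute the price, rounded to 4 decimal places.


Answer: Price = 7.9735

Derivation:
d1 = (ln(S/K) + (r - q + 0.5*sigma^2) * T) / (sigma * sqrt(T)) = 1.14304854
d2 = d1 - sigma * sqrt(T) = 1.06304854
exp(-rT) = 0.98535825; exp(-qT) = 1.00000000
C = S_0 * exp(-qT) * N(d1) - K * exp(-rT) * N(d2)
N(d1) = 0.87349078; N(d2) = 0.85612003
C = 88.9100 * 1.00000000 * 0.87349078 - 82.6100 * 0.98535825 * 0.85612003 = 7.9735


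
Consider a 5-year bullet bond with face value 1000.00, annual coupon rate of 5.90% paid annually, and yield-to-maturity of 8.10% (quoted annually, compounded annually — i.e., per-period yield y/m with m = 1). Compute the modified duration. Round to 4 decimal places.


Coupon per period c = face * coupon_rate / m = 59.000000
Periods per year m = 1; per-period yield y/m = 0.081000
Number of cashflows N = 5
Cashflows (t years, CF_t, discount factor 1/(1+y/m)^(m*t), PV):
  t = 1.0000: CF_t = 59.000000, DF = 0.925069, PV = 54.579093
  t = 2.0000: CF_t = 59.000000, DF = 0.855753, PV = 50.489448
  t = 3.0000: CF_t = 59.000000, DF = 0.791631, PV = 46.706242
  t = 4.0000: CF_t = 59.000000, DF = 0.732314, PV = 43.206515
  t = 5.0000: CF_t = 1059.000000, DF = 0.677441, PV = 717.410106
Price P = sum_t PV_t = 912.391405
First compute Macaulay numerator sum_t t * PV_t:
  t * PV_t at t = 1.0000: 54.579093
  t * PV_t at t = 2.0000: 100.978896
  t * PV_t at t = 3.0000: 140.118727
  t * PV_t at t = 4.0000: 172.826059
  t * PV_t at t = 5.0000: 3587.050531
Macaulay duration D = 4055.553308 / 912.391405 = 4.444971
Modified duration = D / (1 + y/m) = 4.444971 / (1 + 0.081000) = 4.111907

Answer: Modified duration = 4.1119


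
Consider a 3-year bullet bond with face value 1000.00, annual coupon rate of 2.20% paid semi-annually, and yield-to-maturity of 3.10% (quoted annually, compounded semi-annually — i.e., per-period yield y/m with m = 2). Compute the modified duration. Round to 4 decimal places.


Coupon per period c = face * coupon_rate / m = 11.000000
Periods per year m = 2; per-period yield y/m = 0.015500
Number of cashflows N = 6
Cashflows (t years, CF_t, discount factor 1/(1+y/m)^(m*t), PV):
  t = 0.5000: CF_t = 11.000000, DF = 0.984737, PV = 10.832102
  t = 1.0000: CF_t = 11.000000, DF = 0.969706, PV = 10.666768
  t = 1.5000: CF_t = 11.000000, DF = 0.954905, PV = 10.503956
  t = 2.0000: CF_t = 11.000000, DF = 0.940330, PV = 10.343630
  t = 2.5000: CF_t = 11.000000, DF = 0.925977, PV = 10.185751
  t = 3.0000: CF_t = 1011.000000, DF = 0.911844, PV = 921.874048
Price P = sum_t PV_t = 974.406255
First compute Macaulay numerator sum_t t * PV_t:
  t * PV_t at t = 0.5000: 5.416051
  t * PV_t at t = 1.0000: 10.666768
  t * PV_t at t = 1.5000: 15.755934
  t * PV_t at t = 2.0000: 20.687260
  t * PV_t at t = 2.5000: 25.464377
  t * PV_t at t = 3.0000: 2765.622144
Macaulay duration D = 2843.612534 / 974.406255 = 2.918303
Modified duration = D / (1 + y/m) = 2.918303 / (1 + 0.015500) = 2.873760

Answer: Modified duration = 2.8738


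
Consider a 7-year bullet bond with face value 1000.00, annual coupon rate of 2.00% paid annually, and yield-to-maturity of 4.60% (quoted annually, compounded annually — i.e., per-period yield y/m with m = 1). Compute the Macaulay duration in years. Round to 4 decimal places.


Answer: Macaulay duration = 6.5594 years

Derivation:
Coupon per period c = face * coupon_rate / m = 20.000000
Periods per year m = 1; per-period yield y/m = 0.046000
Number of cashflows N = 7
Cashflows (t years, CF_t, discount factor 1/(1+y/m)^(m*t), PV):
  t = 1.0000: CF_t = 20.000000, DF = 0.956023, PV = 19.120459
  t = 2.0000: CF_t = 20.000000, DF = 0.913980, PV = 18.279597
  t = 3.0000: CF_t = 20.000000, DF = 0.873786, PV = 17.475715
  t = 4.0000: CF_t = 20.000000, DF = 0.835359, PV = 16.707184
  t = 5.0000: CF_t = 20.000000, DF = 0.798623, PV = 15.972451
  t = 6.0000: CF_t = 20.000000, DF = 0.763501, PV = 15.270030
  t = 7.0000: CF_t = 1020.000000, DF = 0.729925, PV = 744.523448
Price P = sum_t PV_t = 847.348884
Macaulay numerator sum_t t * PV_t:
  t * PV_t at t = 1.0000: 19.120459
  t * PV_t at t = 2.0000: 36.559195
  t * PV_t at t = 3.0000: 52.427144
  t * PV_t at t = 4.0000: 66.828736
  t * PV_t at t = 5.0000: 79.862257
  t * PV_t at t = 6.0000: 91.620180
  t * PV_t at t = 7.0000: 5211.664137
Macaulay duration D = (sum_t t * PV_t) / P = 5558.082107 / 847.348884 = 6.559379


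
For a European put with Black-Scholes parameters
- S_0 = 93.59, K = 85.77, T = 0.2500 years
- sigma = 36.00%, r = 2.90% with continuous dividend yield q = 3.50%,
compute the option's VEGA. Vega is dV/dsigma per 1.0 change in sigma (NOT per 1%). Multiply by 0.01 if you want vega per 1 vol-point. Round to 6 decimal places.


d1 = 0.5664124731; d2 = 0.3864124731
phi(d1) = 0.3398163080; exp(-qT) = 0.9912881698; exp(-rT) = 0.9927762179
Vega = S * exp(-qT) * phi(d1) * sqrt(T) = 93.5900 * 0.9912881698 * 0.3398163080 * 0.5000000000 = 15.763171

Answer: Vega = 15.763171


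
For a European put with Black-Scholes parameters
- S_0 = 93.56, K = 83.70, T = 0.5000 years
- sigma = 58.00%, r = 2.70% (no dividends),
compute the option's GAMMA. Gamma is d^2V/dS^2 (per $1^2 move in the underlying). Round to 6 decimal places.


Answer: Gamma = 0.009131

Derivation:
d1 = 0.5095166763; d2 = 0.0993947432
phi(d1) = 0.3503781935; exp(-qT) = 1.0000000000; exp(-rT) = 0.9865907163
Gamma = exp(-qT) * phi(d1) / (S * sigma * sqrt(T)) = 1.0000000000 * 0.3503781935 / (93.5600 * 0.5800 * 0.7071067812) = 0.009131


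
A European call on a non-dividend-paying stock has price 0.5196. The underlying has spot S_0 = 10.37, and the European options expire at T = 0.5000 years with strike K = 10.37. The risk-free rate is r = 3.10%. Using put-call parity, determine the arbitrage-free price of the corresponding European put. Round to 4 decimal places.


Answer: Put price = 0.3601

Derivation:
Put-call parity: C - P = S_0 * exp(-qT) - K * exp(-rT).
S_0 * exp(-qT) = 10.3700 * 1.00000000 = 10.37000000
K * exp(-rT) = 10.3700 * 0.98461951 = 10.21050429
P = C - S*exp(-qT) + K*exp(-rT)
P = 0.5196 - 10.37000000 + 10.21050429 = 0.3601


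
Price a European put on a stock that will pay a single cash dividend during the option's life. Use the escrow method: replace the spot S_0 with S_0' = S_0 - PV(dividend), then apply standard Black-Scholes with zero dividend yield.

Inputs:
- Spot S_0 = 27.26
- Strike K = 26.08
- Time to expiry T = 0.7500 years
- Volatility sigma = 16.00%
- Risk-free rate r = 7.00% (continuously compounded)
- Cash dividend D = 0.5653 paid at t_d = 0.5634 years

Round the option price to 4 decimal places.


Answer: Price = 0.6475

Derivation:
PV(D) = D * exp(-r * t_d) = 0.5653 * 0.96132955 = 0.54343960
S_0' = S_0 - PV(D) = 27.2600 - 0.54343960 = 26.71656040
d1 = (ln(S_0'/K) + (r + sigma^2/2)*T) / (sigma*sqrt(T)) = 0.62220227
d2 = d1 - sigma*sqrt(T) = 0.48363821
exp(-rT) = 0.94885432
N(-d1) = 0.26690444; N(-d2) = 0.31432133
P = K * exp(-rT) * N(-d2) - S_0' * N(-d1) = 26.0800 * 0.94885432 * 0.31432133 - 26.71656040 * 0.26690444 = 0.6475


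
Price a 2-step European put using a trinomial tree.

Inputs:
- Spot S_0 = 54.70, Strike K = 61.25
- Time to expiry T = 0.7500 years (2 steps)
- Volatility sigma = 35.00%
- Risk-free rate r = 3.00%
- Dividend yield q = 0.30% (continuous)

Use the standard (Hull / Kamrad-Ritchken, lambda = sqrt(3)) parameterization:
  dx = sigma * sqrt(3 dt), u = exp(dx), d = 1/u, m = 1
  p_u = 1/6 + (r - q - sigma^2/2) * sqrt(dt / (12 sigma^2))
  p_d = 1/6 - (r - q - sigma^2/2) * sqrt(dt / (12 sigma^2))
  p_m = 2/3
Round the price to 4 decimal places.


dt = T/N = 0.375000; dx = sigma*sqrt(3*dt) = 0.371231
u = exp(dx) = 1.449518; d = 1/u = 0.689885
p_u = 0.149368, p_m = 0.666667, p_d = 0.183966
Discount per step: exp(-r*dt) = 0.988813
Stock lattice S(k, j) with j the centered position index:
  k=0: S(0,+0) = 54.7000
  k=1: S(1,-1) = 37.7367; S(1,+0) = 54.7000; S(1,+1) = 79.2886
  k=2: S(2,-2) = 26.0340; S(2,-1) = 37.7367; S(2,+0) = 54.7000; S(2,+1) = 79.2886; S(2,+2) = 114.9303
Terminal payoffs V(N, j) = max(K - S_T, 0):
  V(2,-2) = 35.216047; V(2,-1) = 23.513317; V(2,+0) = 6.550000; V(2,+1) = 0.000000; V(2,+2) = 0.000000
Backward induction: V(k, j) = exp(-r*dt) * [p_u * V(k+1, j+1) + p_m * V(k+1, j) + p_d * V(k+1, j-1)]
  V(1,-1) = exp(-r*dt) * [p_u*6.550000 + p_m*23.513317 + p_d*35.216047] = 22.873661
  V(1,+0) = exp(-r*dt) * [p_u*0.000000 + p_m*6.550000 + p_d*23.513317] = 8.595066
  V(1,+1) = exp(-r*dt) * [p_u*0.000000 + p_m*0.000000 + p_d*6.550000] = 1.191494
  V(0,+0) = exp(-r*dt) * [p_u*1.191494 + p_m*8.595066 + p_d*22.873661] = 10.002813

Answer: Price = V(0,0) = 10.0028


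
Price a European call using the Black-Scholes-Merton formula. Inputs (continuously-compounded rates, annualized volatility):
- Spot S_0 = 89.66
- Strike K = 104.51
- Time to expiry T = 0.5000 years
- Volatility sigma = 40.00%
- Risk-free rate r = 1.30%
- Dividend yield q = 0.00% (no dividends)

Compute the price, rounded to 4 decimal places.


Answer: Price = 5.2139

Derivation:
d1 = (ln(S/K) + (r - q + 0.5*sigma^2) * T) / (sigma * sqrt(T)) = -0.37744661
d2 = d1 - sigma * sqrt(T) = -0.66028932
exp(-rT) = 0.99352108; exp(-qT) = 1.00000000
C = S_0 * exp(-qT) * N(d1) - K * exp(-rT) * N(d2)
N(d1) = 0.35292087; N(d2) = 0.25453409
C = 89.6600 * 1.00000000 * 0.35292087 - 104.5100 * 0.99352108 * 0.25453409 = 5.2139


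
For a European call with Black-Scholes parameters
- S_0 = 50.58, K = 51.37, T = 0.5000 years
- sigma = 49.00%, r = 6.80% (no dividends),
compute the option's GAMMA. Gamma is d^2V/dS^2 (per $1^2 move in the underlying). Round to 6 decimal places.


d1 = 0.2266404131; d2 = -0.1198419097
phi(d1) = 0.3888267250; exp(-qT) = 1.0000000000; exp(-rT) = 0.9665715046
Gamma = exp(-qT) * phi(d1) / (S * sigma * sqrt(T)) = 1.0000000000 * 0.3888267250 / (50.5800 * 0.4900 * 0.7071067812) = 0.022187

Answer: Gamma = 0.022187


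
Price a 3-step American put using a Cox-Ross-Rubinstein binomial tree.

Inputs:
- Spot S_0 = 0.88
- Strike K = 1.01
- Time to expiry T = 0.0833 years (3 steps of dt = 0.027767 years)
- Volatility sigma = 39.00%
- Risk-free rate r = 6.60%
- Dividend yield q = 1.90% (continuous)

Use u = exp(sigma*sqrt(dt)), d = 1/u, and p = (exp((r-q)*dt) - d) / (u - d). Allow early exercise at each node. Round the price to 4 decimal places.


dt = T/N = 0.027767
u = exp(sigma*sqrt(dt)) = 1.067145; d = 1/u = 0.937080
p = (exp((r-q)*dt) - d) / (u - d) = 0.493799
Discount per step: exp(-r*dt) = 0.998169
Stock lattice S(k, i) with i counting down-moves:
  k=0: S(0,0) = 0.8800
  k=1: S(1,0) = 0.9391; S(1,1) = 0.8246
  k=2: S(2,0) = 1.0021; S(2,1) = 0.8800; S(2,2) = 0.7727
  k=3: S(3,0) = 1.0694; S(3,1) = 0.9391; S(3,2) = 0.8246; S(3,3) = 0.7241
Terminal payoffs V(N, i) = max(K - S_T, 0):
  V(3,0) = 0.000000; V(3,1) = 0.070912; V(3,2) = 0.185370; V(3,3) = 0.285877
Backward induction: V(k, i) = exp(-r*dt) * [p * V(k+1, i) + (1-p) * V(k+1, i+1)]; then take max(V_cont, immediate exercise) for American.
  V(2,0) = exp(-r*dt) * [p*0.000000 + (1-p)*0.070912] = 0.035830; exercise = 0.007857; V(2,0) = max -> 0.035830
  V(2,1) = exp(-r*dt) * [p*0.070912 + (1-p)*0.185370] = 0.128615; exercise = 0.130000; V(2,1) = max -> 0.130000
  V(2,2) = exp(-r*dt) * [p*0.185370 + (1-p)*0.285877] = 0.235814; exercise = 0.237256; V(2,2) = max -> 0.237256
  V(1,0) = exp(-r*dt) * [p*0.035830 + (1-p)*0.130000] = 0.083346; exercise = 0.070912; V(1,0) = max -> 0.083346
  V(1,1) = exp(-r*dt) * [p*0.130000 + (1-p)*0.237256] = 0.183956; exercise = 0.185370; V(1,1) = max -> 0.185370
  V(0,0) = exp(-r*dt) * [p*0.083346 + (1-p)*0.185370] = 0.134743; exercise = 0.130000; V(0,0) = max -> 0.134743

Answer: Price = V(0,0) = 0.1347


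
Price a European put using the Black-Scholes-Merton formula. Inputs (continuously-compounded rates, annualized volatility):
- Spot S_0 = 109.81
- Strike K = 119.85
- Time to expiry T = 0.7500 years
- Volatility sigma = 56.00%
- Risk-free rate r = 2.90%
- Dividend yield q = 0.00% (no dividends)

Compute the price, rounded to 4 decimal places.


Answer: Price = 25.6804

Derivation:
d1 = (ln(S/K) + (r - q + 0.5*sigma^2) * T) / (sigma * sqrt(T)) = 0.10693483
d2 = d1 - sigma * sqrt(T) = -0.37803939
exp(-rT) = 0.97848483; exp(-qT) = 1.00000000
P = K * exp(-rT) * N(-d2) - S_0 * exp(-qT) * N(-d1)
N(-d1) = 0.45742034; N(-d2) = 0.64729933
P = 119.8500 * 0.97848483 * 0.64729933 - 109.8100 * 1.00000000 * 0.45742034 = 25.6804


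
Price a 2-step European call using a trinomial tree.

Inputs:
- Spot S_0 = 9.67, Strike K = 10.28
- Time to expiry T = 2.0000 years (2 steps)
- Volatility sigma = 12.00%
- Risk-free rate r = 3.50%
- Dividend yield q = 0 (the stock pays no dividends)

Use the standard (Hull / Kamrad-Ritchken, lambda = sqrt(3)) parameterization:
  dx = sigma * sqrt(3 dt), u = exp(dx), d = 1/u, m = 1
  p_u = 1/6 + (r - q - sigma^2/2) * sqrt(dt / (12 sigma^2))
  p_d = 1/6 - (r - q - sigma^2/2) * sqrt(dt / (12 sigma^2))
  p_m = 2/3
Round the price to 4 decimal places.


Answer: Price = V(0,0) = 0.6940

Derivation:
dt = T/N = 1.000000; dx = sigma*sqrt(3*dt) = 0.207846
u = exp(dx) = 1.231024; d = 1/u = 0.812332
p_u = 0.233543, p_m = 0.666667, p_d = 0.099790
Discount per step: exp(-r*dt) = 0.965605
Stock lattice S(k, j) with j the centered position index:
  k=0: S(0,+0) = 9.6700
  k=1: S(1,-1) = 7.8553; S(1,+0) = 9.6700; S(1,+1) = 11.9040
  k=2: S(2,-2) = 6.3811; S(2,-1) = 7.8553; S(2,+0) = 9.6700; S(2,+1) = 11.9040; S(2,+2) = 14.6541
Terminal payoffs V(N, j) = max(S_T - K, 0):
  V(2,-2) = 0.000000; V(2,-1) = 0.000000; V(2,+0) = 0.000000; V(2,+1) = 1.623999; V(2,+2) = 4.374105
Backward induction: V(k, j) = exp(-r*dt) * [p_u * V(k+1, j+1) + p_m * V(k+1, j) + p_d * V(k+1, j-1)]
  V(1,-1) = exp(-r*dt) * [p_u*0.000000 + p_m*0.000000 + p_d*0.000000] = 0.000000
  V(1,+0) = exp(-r*dt) * [p_u*1.623999 + p_m*0.000000 + p_d*0.000000] = 0.366229
  V(1,+1) = exp(-r*dt) * [p_u*4.374105 + p_m*1.623999 + p_d*0.000000] = 2.031835
  V(0,+0) = exp(-r*dt) * [p_u*2.031835 + p_m*0.366229 + p_d*0.000000] = 0.693955
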